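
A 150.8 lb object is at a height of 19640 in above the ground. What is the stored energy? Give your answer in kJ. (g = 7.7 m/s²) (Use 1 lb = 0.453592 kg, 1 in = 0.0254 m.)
Convert to SI: m = 68.4017 kg, h = 498.856 m
PE = mgh = (68.4017)(7.7)(498.856) = 262744 J = 262.7 kJ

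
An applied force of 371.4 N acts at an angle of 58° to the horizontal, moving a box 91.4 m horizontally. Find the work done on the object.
W = F·d·cosθ = (371.4)(91.4)cos(58°) = 17990 J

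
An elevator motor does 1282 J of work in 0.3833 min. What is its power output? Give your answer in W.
Convert to SI: W = 1282.0 J, t = 22.998 s
P = W/t = 1282.0/22.998 = 55.74 W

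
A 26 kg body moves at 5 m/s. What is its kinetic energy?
KE = ½mv² = ½(26)(5)² = 325.0 J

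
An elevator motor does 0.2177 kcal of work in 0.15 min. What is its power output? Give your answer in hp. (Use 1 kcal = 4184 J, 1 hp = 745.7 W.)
Convert to SI: W = 910.857 J, t = 9.0 s
P = W/t = 910.857/9.0 = 101.206 W = 0.1357 hp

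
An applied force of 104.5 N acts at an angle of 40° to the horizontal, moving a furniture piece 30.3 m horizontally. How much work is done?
W = F·d·cosθ = (104.5)(30.3)cos(40°) = 2426 J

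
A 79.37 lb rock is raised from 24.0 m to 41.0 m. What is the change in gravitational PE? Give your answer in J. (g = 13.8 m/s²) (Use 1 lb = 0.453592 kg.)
Convert to SI: m = 36.0016 kg, Δh = 17.0 m
ΔPE = mgΔh = (36.0016)(13.8)(17.0) = 8446 J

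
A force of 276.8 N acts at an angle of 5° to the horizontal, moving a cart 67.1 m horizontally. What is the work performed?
W = F·d·cosθ = (276.8)(67.1)cos(5°) = 18500 J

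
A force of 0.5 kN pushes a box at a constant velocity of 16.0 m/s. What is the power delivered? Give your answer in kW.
Convert to SI: F = 500.0 N, v = 16.0 m/s
P = Fv = (500.0)(16.0) = 8000.0 W = 8.0 kW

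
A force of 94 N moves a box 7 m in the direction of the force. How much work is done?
W = F·d = (94)(7) = 658.0 J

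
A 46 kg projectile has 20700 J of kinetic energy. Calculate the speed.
v = √(2·KE/m) = √(2·20700/46) = 30.0 m/s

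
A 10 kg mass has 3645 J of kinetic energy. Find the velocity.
v = √(2·KE/m) = √(2·3645/10) = 27.0 m/s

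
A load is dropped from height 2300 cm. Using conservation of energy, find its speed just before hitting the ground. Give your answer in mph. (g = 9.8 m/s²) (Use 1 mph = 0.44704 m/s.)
Convert to SI: h = 23.0 m
mgh = ½mv² ⇒ v = √(2gh) = √(2·9.8·23.0) = 21.2321 m/s = 47.49 mph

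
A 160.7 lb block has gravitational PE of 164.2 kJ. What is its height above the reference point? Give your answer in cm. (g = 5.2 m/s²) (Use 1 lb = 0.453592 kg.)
Convert to SI: m = 72.8922 kg, PE = 164200 J
h = PE/(mg) = 164200/(72.8922·5.2) = 433.2 m = 43320 cm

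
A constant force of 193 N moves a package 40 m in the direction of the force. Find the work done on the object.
W = F·d = (193)(40) = 7720 J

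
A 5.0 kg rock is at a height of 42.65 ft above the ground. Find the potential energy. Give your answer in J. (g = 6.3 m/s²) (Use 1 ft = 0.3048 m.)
Convert to SI: m = 5.0 kg, h = 12.9997 m
PE = mgh = (5.0)(6.3)(12.9997) = 409.5 J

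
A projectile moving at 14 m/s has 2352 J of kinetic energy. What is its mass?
m = 2·KE/v² = 2·2352/(14)² = 24.0 kg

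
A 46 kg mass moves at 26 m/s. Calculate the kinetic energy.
KE = ½mv² = ½(46)(26)² = 15548.0 J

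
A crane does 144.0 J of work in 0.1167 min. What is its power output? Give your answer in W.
Convert to SI: W = 144.0 J, t = 7.002 s
P = W/t = 144.0/7.002 = 20.57 W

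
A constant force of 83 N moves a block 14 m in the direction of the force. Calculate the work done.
W = F·d = (83)(14) = 1162 J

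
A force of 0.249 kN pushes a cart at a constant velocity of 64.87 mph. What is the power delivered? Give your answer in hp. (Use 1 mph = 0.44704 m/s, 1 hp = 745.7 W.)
Convert to SI: F = 249.0 N, v = 28.9995 m/s
P = Fv = (249.0)(28.9995) = 7220.87 W = 9.683 hp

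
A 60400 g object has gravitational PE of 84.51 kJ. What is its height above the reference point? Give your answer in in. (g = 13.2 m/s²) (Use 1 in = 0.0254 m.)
Convert to SI: m = 60.4 kg, PE = 84510.0 J
h = PE/(mg) = 84510.0/(60.4·13.2) = 105.998 m = 4173 in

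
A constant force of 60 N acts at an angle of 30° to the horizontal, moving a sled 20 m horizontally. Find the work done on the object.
W = F·d·cosθ = (60)(20)cos(30°) = 1039 J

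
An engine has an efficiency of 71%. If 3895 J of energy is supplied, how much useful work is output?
W_out = η·W_in = 0.71·3895 = 2765.45 J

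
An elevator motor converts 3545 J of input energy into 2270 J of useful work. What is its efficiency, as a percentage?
η = W_out/W_in = 2270/3545 = 64.03%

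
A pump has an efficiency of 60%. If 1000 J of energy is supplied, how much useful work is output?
W_out = η·W_in = 0.6·1000 = 600.0 J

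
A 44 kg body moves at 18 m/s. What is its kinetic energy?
KE = ½mv² = ½(44)(18)² = 7128.0 J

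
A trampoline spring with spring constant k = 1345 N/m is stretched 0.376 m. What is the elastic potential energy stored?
PE = ½kx² = ½(1345)(0.376)² = 95.08 J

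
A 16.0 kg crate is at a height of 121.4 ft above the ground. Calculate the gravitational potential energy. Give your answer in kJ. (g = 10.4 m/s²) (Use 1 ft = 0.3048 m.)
Convert to SI: m = 16.0 kg, h = 37.0027 m
PE = mgh = (16.0)(10.4)(37.0027) = 6157.25 J = 6.157 kJ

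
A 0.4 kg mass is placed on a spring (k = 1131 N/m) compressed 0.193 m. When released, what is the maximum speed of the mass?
½kx² = ½mv² ⇒ v = x√(k/m) = (0.193)√(1131/0.4) = 10.26 m/s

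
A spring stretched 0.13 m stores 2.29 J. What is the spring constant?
k = 2·PE/x² = 2·2.29/(0.13)² = 271.0 N/m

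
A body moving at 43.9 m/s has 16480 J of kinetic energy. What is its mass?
m = 2·KE/v² = 2·16480/(43.9)² = 17.1 kg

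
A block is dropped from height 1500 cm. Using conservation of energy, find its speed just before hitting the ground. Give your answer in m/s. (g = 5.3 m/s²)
Convert to SI: h = 15.0 m
mgh = ½mv² ⇒ v = √(2gh) = √(2·5.3·15.0) = 12.61 m/s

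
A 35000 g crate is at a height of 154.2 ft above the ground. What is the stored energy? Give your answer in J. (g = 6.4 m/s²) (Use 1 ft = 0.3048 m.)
Convert to SI: m = 35.0 kg, h = 47.0002 m
PE = mgh = (35.0)(6.4)(47.0002) = 10530 J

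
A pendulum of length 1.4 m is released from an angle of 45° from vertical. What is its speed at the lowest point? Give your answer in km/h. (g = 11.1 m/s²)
h = L(1 − cosθ) = 1.4(1 − cos45°) = 0.410051 m
v = √(2gh) = √(2·11.1·0.410051) = 3.01714 m/s = 10.86 km/h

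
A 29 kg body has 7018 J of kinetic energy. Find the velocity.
v = √(2·KE/m) = √(2·7018/29) = 22.0 m/s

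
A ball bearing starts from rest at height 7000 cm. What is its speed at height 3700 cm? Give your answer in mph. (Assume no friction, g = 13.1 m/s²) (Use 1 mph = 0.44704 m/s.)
Convert to SI: h₁−h₂ = 33.0 m
mgh₁ = mgh₂ + ½mv² ⇒ v = √(2g(h₁−h₂)) = √(2·13.1·33.0) = 29.4041 m/s = 65.78 mph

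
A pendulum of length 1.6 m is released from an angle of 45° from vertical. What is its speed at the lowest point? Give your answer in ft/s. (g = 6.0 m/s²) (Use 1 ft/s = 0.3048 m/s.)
h = L(1 − cosθ) = 1.6(1 − cos45°) = 0.468629 m
v = √(2gh) = √(2·6.0·0.468629) = 2.3714 m/s = 7.78 ft/s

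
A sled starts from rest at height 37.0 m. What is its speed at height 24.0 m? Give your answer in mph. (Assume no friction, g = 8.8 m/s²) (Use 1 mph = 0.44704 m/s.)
mgh₁ = mgh₂ + ½mv² ⇒ v = √(2g(h₁−h₂)) = √(2·8.8·13.0) = 15.1261 m/s = 33.84 mph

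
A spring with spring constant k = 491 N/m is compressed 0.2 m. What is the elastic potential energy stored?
PE = ½kx² = ½(491)(0.2)² = 9.82 J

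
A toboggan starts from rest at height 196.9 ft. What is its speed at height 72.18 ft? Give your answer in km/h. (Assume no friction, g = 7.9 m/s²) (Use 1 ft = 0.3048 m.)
Convert to SI: h₁−h₂ = 38.0147 m
mgh₁ = mgh₂ + ½mv² ⇒ v = √(2g(h₁−h₂)) = √(2·7.9·38.0147) = 24.5078 m/s = 88.23 km/h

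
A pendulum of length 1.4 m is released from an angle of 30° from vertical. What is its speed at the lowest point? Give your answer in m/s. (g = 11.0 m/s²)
h = L(1 − cosθ) = 1.4(1 − cos30°) = 0.187564 m
v = √(2gh) = √(2·11.0·0.187564) = 2.031 m/s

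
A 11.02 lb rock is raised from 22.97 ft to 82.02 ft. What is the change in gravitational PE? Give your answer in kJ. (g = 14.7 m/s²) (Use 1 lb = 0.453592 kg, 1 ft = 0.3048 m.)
Convert to SI: m = 4.99858 kg, Δh = 17.9984 m
ΔPE = mgΔh = (4.99858)(14.7)(17.9984) = 1322.51 J = 1.323 kJ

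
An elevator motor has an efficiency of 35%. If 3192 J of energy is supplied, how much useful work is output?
W_out = η·W_in = 0.35·3192 = 1117.2 J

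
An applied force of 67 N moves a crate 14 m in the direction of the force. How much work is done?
W = F·d = (67)(14) = 938.0 J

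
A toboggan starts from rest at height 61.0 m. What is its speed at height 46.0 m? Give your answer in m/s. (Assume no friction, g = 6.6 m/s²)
mgh₁ = mgh₂ + ½mv² ⇒ v = √(2g(h₁−h₂)) = √(2·6.6·15.0) = 14.07 m/s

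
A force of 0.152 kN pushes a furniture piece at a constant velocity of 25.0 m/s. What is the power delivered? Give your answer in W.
Convert to SI: F = 152.0 N, v = 25.0 m/s
P = Fv = (152.0)(25.0) = 3800 W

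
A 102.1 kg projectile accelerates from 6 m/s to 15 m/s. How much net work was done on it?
W = ΔKE = ½m(v₂² − v₁²) = ½(102.1)(15² − 6²) = 9648.45 J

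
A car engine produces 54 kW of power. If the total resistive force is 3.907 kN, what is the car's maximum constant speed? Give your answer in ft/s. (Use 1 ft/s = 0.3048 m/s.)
Convert to SI: F = 3907.0 N
P = Fv ⇒ v = P/F = 54000 W/3907.0 N = 13.8213 m/s = 45.35 ft/s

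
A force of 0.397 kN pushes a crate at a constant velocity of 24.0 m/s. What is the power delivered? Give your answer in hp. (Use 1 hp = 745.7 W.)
Convert to SI: F = 397.0 N, v = 24.0 m/s
P = Fv = (397.0)(24.0) = 9528.0 W = 12.78 hp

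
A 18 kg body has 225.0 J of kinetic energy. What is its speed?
v = √(2·KE/m) = √(2·225.0/18) = 5.0 m/s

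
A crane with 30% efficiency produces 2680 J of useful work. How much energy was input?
W_in = W_out/η = 2680/0.3 = 8933 J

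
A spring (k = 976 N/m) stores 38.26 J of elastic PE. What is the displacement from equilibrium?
x = √(2·PE/k) = √(2·38.26/976) = 0.28 m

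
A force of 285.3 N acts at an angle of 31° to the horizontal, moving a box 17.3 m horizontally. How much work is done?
W = F·d·cosθ = (285.3)(17.3)cos(31°) = 4231 J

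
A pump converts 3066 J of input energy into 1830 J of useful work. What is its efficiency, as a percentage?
η = W_out/W_in = 1830/3066 = 59.69%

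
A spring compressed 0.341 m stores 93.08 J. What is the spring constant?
k = 2·PE/x² = 2·93.08/(0.341)² = 1601 N/m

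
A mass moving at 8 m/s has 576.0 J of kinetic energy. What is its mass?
m = 2·KE/v² = 2·576.0/(8)² = 18.0 kg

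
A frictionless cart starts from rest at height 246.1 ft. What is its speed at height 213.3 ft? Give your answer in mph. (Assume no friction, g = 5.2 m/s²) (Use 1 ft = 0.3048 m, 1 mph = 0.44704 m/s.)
Convert to SI: h₁−h₂ = 9.99744 m
mgh₁ = mgh₂ + ½mv² ⇒ v = √(2g(h₁−h₂)) = √(2·5.2·9.99744) = 10.1967 m/s = 22.81 mph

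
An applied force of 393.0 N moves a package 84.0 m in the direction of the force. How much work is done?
W = F·d = (393.0)(84.0) = 33010 J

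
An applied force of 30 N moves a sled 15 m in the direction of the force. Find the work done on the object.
W = F·d = (30)(15) = 450.0 J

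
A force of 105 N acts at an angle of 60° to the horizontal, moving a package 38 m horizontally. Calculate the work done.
W = F·d·cosθ = (105)(38)cos(60°) = 1995 J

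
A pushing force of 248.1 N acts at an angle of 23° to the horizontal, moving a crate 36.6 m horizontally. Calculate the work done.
W = F·d·cosθ = (248.1)(36.6)cos(23°) = 8359 J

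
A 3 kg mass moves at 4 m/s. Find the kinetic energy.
KE = ½mv² = ½(3)(4)² = 24.0 J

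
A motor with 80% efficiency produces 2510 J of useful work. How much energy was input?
W_in = W_out/η = 2510/0.8 = 3138 J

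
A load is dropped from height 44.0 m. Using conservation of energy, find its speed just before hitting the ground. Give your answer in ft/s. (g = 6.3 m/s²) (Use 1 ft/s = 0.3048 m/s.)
mgh = ½mv² ⇒ v = √(2gh) = √(2·6.3·44.0) = 23.5457 m/s = 77.25 ft/s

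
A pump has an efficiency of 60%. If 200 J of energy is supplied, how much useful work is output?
W_out = η·W_in = 0.6·200 = 120.0 J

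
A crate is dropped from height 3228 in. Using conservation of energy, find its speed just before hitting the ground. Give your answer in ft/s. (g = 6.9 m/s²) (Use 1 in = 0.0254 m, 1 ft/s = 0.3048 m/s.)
Convert to SI: h = 81.9912 m
mgh = ½mv² ⇒ v = √(2gh) = √(2·6.9·81.9912) = 33.6375 m/s = 110.4 ft/s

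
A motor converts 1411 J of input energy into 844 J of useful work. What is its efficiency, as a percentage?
η = W_out/W_in = 844/1411 = 59.82%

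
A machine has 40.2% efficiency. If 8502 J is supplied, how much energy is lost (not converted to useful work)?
W_lost = W_in(1 − η) = 8502·(1 − 0.402) = 5084 J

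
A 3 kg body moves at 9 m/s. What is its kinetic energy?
KE = ½mv² = ½(3)(9)² = 121.5 J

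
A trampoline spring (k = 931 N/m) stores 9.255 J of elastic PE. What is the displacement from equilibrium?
x = √(2·PE/k) = √(2·9.255/931) = 0.141 m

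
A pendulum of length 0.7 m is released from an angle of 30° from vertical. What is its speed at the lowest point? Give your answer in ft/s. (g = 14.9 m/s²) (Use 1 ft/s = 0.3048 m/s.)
h = L(1 − cosθ) = 0.7(1 − cos30°) = 0.0937822 m
v = √(2gh) = √(2·14.9·0.0937822) = 1.67174 m/s = 5.485 ft/s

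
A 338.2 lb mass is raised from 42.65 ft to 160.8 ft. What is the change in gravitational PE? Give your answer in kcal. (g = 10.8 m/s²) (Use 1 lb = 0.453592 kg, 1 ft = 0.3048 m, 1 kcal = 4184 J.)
Convert to SI: m = 153.405 kg, Δh = 36.0121 m
ΔPE = mgΔh = (153.405)(10.8)(36.0121) = 59663.9 J = 14.26 kcal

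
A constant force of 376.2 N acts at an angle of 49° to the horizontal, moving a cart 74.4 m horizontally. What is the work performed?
W = F·d·cosθ = (376.2)(74.4)cos(49°) = 18360 J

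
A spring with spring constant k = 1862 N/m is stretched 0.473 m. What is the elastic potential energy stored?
PE = ½kx² = ½(1862)(0.473)² = 208.3 J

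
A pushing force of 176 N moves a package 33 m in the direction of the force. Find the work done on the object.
W = F·d = (176)(33) = 5808 J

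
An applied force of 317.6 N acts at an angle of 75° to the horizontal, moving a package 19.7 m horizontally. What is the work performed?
W = F·d·cosθ = (317.6)(19.7)cos(75°) = 1619 J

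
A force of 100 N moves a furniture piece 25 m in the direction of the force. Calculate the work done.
W = F·d = (100)(25) = 2500 J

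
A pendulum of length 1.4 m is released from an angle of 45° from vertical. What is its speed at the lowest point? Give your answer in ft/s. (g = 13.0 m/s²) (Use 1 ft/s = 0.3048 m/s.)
h = L(1 − cosθ) = 1.4(1 − cos45°) = 0.410051 m
v = √(2gh) = √(2·13.0·0.410051) = 3.26517 m/s = 10.71 ft/s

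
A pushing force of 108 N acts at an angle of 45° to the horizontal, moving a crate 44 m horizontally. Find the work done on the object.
W = F·d·cosθ = (108)(44)cos(45°) = 3360 J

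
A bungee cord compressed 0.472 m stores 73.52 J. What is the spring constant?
k = 2·PE/x² = 2·73.52/(0.472)² = 660.0 N/m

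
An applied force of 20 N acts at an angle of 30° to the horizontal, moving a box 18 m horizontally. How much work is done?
W = F·d·cosθ = (20)(18)cos(30°) = 311.8 J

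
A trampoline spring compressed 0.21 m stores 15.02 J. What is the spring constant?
k = 2·PE/x² = 2·15.02/(0.21)² = 681.2 N/m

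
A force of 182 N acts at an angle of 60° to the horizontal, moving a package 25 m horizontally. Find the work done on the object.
W = F·d·cosθ = (182)(25)cos(60°) = 2275 J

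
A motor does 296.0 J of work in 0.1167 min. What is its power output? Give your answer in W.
Convert to SI: W = 296.0 J, t = 7.002 s
P = W/t = 296.0/7.002 = 42.27 W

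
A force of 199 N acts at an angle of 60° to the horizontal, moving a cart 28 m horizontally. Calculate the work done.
W = F·d·cosθ = (199)(28)cos(60°) = 2786 J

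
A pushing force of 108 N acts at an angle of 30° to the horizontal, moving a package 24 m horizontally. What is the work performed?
W = F·d·cosθ = (108)(24)cos(30°) = 2245 J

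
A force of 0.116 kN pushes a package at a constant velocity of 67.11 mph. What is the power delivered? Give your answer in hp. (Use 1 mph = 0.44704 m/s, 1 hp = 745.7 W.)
Convert to SI: F = 116.0 N, v = 30.0009 m/s
P = Fv = (116.0)(30.0009) = 3480.1 W = 4.667 hp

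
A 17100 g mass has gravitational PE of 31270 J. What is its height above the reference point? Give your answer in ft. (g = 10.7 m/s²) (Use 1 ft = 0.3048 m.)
Convert to SI: m = 17.1 kg, PE = 31270.0 J
h = PE/(mg) = 31270.0/(17.1·10.7) = 170.902 m = 560.7 ft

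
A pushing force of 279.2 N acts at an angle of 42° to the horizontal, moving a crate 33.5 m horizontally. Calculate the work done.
W = F·d·cosθ = (279.2)(33.5)cos(42°) = 6951 J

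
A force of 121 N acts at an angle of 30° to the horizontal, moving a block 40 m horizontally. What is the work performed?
W = F·d·cosθ = (121)(40)cos(30°) = 4192 J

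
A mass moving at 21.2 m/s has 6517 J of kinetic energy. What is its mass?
m = 2·KE/v² = 2·6517/(21.2)² = 29.0 kg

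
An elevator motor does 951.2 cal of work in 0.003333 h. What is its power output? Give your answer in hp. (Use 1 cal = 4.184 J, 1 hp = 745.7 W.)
Convert to SI: W = 3979.82 J, t = 11.9988 s
P = W/t = 3979.82/11.9988 = 331.685 W = 0.4448 hp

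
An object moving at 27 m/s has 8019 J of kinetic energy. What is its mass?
m = 2·KE/v² = 2·8019/(27)² = 22.0 kg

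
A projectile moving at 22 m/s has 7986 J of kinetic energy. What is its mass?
m = 2·KE/v² = 2·7986/(22)² = 33.0 kg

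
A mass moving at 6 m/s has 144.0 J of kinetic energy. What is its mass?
m = 2·KE/v² = 2·144.0/(6)² = 8.0 kg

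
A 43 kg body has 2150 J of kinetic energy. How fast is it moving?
v = √(2·KE/m) = √(2·2150/43) = 10.0 m/s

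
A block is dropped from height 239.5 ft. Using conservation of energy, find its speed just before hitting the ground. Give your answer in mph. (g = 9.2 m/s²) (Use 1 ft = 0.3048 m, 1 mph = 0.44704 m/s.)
Convert to SI: h = 72.9996 m
mgh = ½mv² ⇒ v = √(2gh) = √(2·9.2·72.9996) = 36.6496 m/s = 81.98 mph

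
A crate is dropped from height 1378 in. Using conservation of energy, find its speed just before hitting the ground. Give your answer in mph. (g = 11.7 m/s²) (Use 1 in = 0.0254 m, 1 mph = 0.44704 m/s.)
Convert to SI: h = 35.0012 m
mgh = ½mv² ⇒ v = √(2gh) = √(2·11.7·35.0012) = 28.6187 m/s = 64.02 mph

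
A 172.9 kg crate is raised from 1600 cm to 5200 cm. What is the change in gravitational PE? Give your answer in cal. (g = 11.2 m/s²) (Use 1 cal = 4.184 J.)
Convert to SI: m = 172.9 kg, Δh = 36.0 m
ΔPE = mgΔh = (172.9)(11.2)(36.0) = 69713.3 J = 16660 cal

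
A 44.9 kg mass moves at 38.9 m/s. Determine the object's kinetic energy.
KE = ½mv² = ½(44.9)(38.9)² = 33970 J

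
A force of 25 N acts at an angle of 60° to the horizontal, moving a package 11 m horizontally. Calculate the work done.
W = F·d·cosθ = (25)(11)cos(60°) = 137.5 J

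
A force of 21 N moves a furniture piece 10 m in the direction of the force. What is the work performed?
W = F·d = (21)(10) = 210.0 J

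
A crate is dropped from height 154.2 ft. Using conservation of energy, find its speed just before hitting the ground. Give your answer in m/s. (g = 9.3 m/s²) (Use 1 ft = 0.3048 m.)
Convert to SI: h = 47.0002 m
mgh = ½mv² ⇒ v = √(2gh) = √(2·9.3·47.0002) = 29.57 m/s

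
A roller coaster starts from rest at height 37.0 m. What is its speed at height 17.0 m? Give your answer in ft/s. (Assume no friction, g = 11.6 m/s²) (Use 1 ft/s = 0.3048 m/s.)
mgh₁ = mgh₂ + ½mv² ⇒ v = √(2g(h₁−h₂)) = √(2·11.6·20.0) = 21.5407 m/s = 70.67 ft/s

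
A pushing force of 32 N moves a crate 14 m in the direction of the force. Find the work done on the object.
W = F·d = (32)(14) = 448.0 J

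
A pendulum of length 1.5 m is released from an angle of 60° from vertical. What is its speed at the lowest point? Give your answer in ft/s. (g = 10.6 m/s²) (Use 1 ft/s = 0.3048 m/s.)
h = L(1 − cosθ) = 1.5(1 − cos60°) = 0.75 m
v = √(2gh) = √(2·10.6·0.75) = 3.98748 m/s = 13.08 ft/s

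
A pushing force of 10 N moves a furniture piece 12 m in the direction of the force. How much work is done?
W = F·d = (10)(12) = 120.0 J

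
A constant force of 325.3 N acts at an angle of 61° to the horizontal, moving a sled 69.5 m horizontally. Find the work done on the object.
W = F·d·cosθ = (325.3)(69.5)cos(61°) = 10960 J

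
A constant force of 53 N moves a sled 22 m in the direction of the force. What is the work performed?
W = F·d = (53)(22) = 1166 J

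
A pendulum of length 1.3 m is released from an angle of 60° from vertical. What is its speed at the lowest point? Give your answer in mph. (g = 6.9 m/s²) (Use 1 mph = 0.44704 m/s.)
h = L(1 − cosθ) = 1.3(1 − cos60°) = 0.65 m
v = √(2gh) = √(2·6.9·0.65) = 2.995 m/s = 6.7 mph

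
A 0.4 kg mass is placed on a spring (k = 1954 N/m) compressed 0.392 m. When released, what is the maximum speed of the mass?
½kx² = ½mv² ⇒ v = x√(k/m) = (0.392)√(1954/0.4) = 27.4 m/s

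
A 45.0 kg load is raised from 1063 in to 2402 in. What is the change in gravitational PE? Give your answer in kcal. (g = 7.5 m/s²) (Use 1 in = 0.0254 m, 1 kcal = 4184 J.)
Convert to SI: m = 45.0 kg, Δh = 34.0106 m
ΔPE = mgΔh = (45.0)(7.5)(34.0106) = 11478.6 J = 2.743 kcal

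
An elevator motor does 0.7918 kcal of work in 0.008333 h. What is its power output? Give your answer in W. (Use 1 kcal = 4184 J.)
Convert to SI: W = 3312.89 J, t = 29.9988 s
P = W/t = 3312.89/29.9988 = 110.4 W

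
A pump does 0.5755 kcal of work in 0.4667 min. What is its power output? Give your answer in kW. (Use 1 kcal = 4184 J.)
Convert to SI: W = 2407.89 J, t = 28.002 s
P = W/t = 2407.89/28.002 = 85.99 W = 0.08599 kW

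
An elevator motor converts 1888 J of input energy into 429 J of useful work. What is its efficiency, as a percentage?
η = W_out/W_in = 429/1888 = 22.72%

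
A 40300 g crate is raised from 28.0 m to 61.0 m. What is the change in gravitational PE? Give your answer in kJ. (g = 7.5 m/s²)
Convert to SI: m = 40.3 kg, Δh = 33.0 m
ΔPE = mgΔh = (40.3)(7.5)(33.0) = 9974.25 J = 9.974 kJ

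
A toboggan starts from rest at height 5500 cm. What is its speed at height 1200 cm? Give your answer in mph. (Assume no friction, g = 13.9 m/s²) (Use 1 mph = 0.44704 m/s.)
Convert to SI: h₁−h₂ = 43.0 m
mgh₁ = mgh₂ + ½mv² ⇒ v = √(2g(h₁−h₂)) = √(2·13.9·43.0) = 34.5746 m/s = 77.34 mph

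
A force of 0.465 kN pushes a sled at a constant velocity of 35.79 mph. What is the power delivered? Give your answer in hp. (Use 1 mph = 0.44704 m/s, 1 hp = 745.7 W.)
Convert to SI: F = 465.0 N, v = 15.9996 m/s
P = Fv = (465.0)(15.9996) = 7439.8 W = 9.977 hp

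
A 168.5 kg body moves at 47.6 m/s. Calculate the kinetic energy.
KE = ½mv² = ½(168.5)(47.6)² = 190900 J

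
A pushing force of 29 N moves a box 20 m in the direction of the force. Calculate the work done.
W = F·d = (29)(20) = 580.0 J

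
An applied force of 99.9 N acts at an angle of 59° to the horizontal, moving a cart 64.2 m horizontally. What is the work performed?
W = F·d·cosθ = (99.9)(64.2)cos(59°) = 3303 J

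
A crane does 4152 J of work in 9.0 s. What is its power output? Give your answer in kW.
P = W/t = 4152.0/9.0 = 461.333 W = 0.4613 kW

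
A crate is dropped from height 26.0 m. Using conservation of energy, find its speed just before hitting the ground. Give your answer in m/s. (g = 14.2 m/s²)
mgh = ½mv² ⇒ v = √(2gh) = √(2·14.2·26.0) = 27.17 m/s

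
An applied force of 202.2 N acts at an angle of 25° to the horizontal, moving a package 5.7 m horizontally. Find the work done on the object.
W = F·d·cosθ = (202.2)(5.7)cos(25°) = 1045 J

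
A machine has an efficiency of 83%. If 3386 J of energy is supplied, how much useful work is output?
W_out = η·W_in = 0.83·3386 = 2810.38 J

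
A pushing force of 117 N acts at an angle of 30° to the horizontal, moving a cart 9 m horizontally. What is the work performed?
W = F·d·cosθ = (117)(9)cos(30°) = 911.9 J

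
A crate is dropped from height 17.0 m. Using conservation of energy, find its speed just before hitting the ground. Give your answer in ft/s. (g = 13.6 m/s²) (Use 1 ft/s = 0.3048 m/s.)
mgh = ½mv² ⇒ v = √(2gh) = √(2·13.6·17.0) = 21.5035 m/s = 70.55 ft/s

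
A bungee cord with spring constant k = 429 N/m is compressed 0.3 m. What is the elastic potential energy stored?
PE = ½kx² = ½(429)(0.3)² = 19.31 J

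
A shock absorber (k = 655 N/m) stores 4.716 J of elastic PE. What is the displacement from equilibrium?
x = √(2·PE/k) = √(2·4.716/655) = 0.12 m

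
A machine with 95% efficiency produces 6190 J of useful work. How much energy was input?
W_in = W_out/η = 6190/0.95 = 6516 J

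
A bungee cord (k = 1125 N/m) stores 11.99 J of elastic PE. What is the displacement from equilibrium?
x = √(2·PE/k) = √(2·11.99/1125) = 0.146 m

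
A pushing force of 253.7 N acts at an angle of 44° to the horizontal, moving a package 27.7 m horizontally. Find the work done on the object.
W = F·d·cosθ = (253.7)(27.7)cos(44°) = 5055 J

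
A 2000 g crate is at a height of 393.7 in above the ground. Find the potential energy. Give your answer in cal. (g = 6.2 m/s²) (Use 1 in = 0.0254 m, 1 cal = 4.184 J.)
Convert to SI: m = 2.0 kg, h = 9.99998 m
PE = mgh = (2.0)(6.2)(9.99998) = 124.0 J = 29.64 cal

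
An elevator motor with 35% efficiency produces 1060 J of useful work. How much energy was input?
W_in = W_out/η = 1060/0.35 = 3029 J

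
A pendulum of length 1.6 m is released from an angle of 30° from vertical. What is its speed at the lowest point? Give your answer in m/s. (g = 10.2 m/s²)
h = L(1 − cosθ) = 1.6(1 − cos30°) = 0.214359 m
v = √(2gh) = √(2·10.2·0.214359) = 2.091 m/s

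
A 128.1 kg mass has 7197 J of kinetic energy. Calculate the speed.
v = √(2·KE/m) = √(2·7197/128.1) = 10.6 m/s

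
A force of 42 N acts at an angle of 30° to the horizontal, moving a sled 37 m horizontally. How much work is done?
W = F·d·cosθ = (42)(37)cos(30°) = 1346 J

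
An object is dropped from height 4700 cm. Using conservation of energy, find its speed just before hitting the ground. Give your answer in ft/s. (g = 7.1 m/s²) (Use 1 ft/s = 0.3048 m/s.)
Convert to SI: h = 47.0 m
mgh = ½mv² ⇒ v = √(2gh) = √(2·7.1·47.0) = 25.8341 m/s = 84.76 ft/s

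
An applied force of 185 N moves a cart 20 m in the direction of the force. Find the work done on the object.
W = F·d = (185)(20) = 3700 J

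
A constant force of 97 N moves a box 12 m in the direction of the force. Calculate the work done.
W = F·d = (97)(12) = 1164 J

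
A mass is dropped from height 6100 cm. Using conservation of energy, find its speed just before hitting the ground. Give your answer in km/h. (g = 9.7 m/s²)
Convert to SI: h = 61.0 m
mgh = ½mv² ⇒ v = √(2gh) = √(2·9.7·61.0) = 34.4006 m/s = 123.8 km/h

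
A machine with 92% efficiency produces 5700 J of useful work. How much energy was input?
W_in = W_out/η = 5700/0.92 = 6196 J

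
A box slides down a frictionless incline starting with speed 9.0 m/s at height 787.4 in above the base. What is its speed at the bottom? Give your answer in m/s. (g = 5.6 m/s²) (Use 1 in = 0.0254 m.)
Convert to SI: v₀ = 9.0 m/s, h = 20.0 m
½mv₀² + mgh = ½mv² ⇒ v = √(v₀² + 2gh) = √(9.0² + 2·5.6·20.0) = 17.46 m/s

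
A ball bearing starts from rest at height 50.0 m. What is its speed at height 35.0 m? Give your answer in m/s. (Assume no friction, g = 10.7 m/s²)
mgh₁ = mgh₂ + ½mv² ⇒ v = √(2g(h₁−h₂)) = √(2·10.7·15.0) = 17.92 m/s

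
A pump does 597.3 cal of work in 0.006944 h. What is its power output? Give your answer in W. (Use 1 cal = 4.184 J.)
Convert to SI: W = 2499.1 J, t = 24.9984 s
P = W/t = 2499.1/24.9984 = 99.97 W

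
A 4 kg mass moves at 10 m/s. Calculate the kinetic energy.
KE = ½mv² = ½(4)(10)² = 200.0 J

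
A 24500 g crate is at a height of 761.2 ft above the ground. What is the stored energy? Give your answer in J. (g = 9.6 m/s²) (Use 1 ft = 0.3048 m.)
Convert to SI: m = 24.5 kg, h = 232.014 m
PE = mgh = (24.5)(9.6)(232.014) = 54570 J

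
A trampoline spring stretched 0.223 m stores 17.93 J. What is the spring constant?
k = 2·PE/x² = 2·17.93/(0.223)² = 721.1 N/m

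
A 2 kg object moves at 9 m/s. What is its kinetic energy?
KE = ½mv² = ½(2)(9)² = 81.0 J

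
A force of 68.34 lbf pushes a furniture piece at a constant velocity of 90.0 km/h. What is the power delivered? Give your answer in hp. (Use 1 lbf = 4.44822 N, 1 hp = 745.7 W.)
Convert to SI: F = 303.991 N, v = 25.0 m/s
P = Fv = (303.991)(25.0) = 7599.78 W = 10.19 hp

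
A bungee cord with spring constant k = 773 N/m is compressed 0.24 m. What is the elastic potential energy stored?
PE = ½kx² = ½(773)(0.24)² = 22.26 J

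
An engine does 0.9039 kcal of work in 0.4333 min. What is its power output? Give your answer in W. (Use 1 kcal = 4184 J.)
Convert to SI: W = 3781.92 J, t = 25.998 s
P = W/t = 3781.92/25.998 = 145.5 W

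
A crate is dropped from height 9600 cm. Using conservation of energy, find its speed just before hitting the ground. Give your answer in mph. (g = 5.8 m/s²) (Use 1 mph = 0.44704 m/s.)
Convert to SI: h = 96.0 m
mgh = ½mv² ⇒ v = √(2gh) = √(2·5.8·96.0) = 33.3706 m/s = 74.65 mph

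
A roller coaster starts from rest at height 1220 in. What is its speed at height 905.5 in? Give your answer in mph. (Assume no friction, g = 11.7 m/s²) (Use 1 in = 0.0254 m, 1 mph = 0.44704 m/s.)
Convert to SI: h₁−h₂ = 7.9883 m
mgh₁ = mgh₂ + ½mv² ⇒ v = √(2g(h₁−h₂)) = √(2·11.7·7.9883) = 13.6721 m/s = 30.58 mph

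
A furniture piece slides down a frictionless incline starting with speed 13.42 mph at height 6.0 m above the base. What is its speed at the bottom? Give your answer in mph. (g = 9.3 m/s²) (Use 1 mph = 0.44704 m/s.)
Convert to SI: v₀ = 5.99928 m/s, h = 6.0 m
½mv₀² + mgh = ½mv² ⇒ v = √(v₀² + 2gh) = √(5.99928² + 2·9.3·6.0) = 12.1487 m/s = 27.18 mph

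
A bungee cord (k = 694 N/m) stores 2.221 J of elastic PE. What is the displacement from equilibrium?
x = √(2·PE/k) = √(2·2.221/694) = 0.08 m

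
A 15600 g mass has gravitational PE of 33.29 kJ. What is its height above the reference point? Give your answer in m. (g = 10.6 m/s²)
Convert to SI: m = 15.6 kg, PE = 33290.0 J
h = PE/(mg) = 33290.0/(15.6·10.6) = 201.3 m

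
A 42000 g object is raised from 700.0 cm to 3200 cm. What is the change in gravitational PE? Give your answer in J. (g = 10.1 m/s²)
Convert to SI: m = 42.0 kg, Δh = 25.0 m
ΔPE = mgΔh = (42.0)(10.1)(25.0) = 10610 J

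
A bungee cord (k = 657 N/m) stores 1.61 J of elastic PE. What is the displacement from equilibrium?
x = √(2·PE/k) = √(2·1.61/657) = 0.07001 m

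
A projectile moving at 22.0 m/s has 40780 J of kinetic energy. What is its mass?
m = 2·KE/v² = 2·40780/(22.0)² = 168.5 kg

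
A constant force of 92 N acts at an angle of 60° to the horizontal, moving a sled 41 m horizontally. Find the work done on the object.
W = F·d·cosθ = (92)(41)cos(60°) = 1886 J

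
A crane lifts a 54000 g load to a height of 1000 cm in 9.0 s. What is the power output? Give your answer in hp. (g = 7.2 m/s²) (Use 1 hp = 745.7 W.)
Convert to SI: m = 54.0 kg, h = 10.0 m, t = 9.0 s
P = mgh/t = (54.0)(7.2)(10.0)/9.0 = 432.0 W = 0.5793 hp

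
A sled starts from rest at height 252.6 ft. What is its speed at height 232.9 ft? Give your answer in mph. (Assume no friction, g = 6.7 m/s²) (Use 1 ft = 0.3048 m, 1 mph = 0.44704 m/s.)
Convert to SI: h₁−h₂ = 6.00456 m
mgh₁ = mgh₂ + ½mv² ⇒ v = √(2g(h₁−h₂)) = √(2·6.7·6.00456) = 8.97001 m/s = 20.07 mph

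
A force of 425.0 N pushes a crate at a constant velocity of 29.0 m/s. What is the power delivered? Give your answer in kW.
P = Fv = (425.0)(29.0) = 12325.0 W = 12.33 kW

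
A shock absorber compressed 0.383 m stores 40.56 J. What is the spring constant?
k = 2·PE/x² = 2·40.56/(0.383)² = 553.0 N/m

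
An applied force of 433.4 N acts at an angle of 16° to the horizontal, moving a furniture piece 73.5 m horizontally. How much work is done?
W = F·d·cosθ = (433.4)(73.5)cos(16°) = 30620 J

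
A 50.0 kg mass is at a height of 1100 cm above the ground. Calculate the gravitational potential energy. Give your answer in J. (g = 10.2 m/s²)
Convert to SI: m = 50.0 kg, h = 11.0 m
PE = mgh = (50.0)(10.2)(11.0) = 5610 J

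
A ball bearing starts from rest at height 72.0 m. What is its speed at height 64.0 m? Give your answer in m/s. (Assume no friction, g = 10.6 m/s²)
mgh₁ = mgh₂ + ½mv² ⇒ v = √(2g(h₁−h₂)) = √(2·10.6·8.0) = 13.02 m/s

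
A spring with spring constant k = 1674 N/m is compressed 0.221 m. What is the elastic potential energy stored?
PE = ½kx² = ½(1674)(0.221)² = 40.88 J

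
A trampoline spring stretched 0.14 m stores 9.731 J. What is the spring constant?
k = 2·PE/x² = 2·9.731/(0.14)² = 993.0 N/m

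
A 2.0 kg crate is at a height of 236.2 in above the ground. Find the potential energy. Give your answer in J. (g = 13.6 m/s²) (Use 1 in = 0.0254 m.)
Convert to SI: m = 2.0 kg, h = 5.99948 m
PE = mgh = (2.0)(13.6)(5.99948) = 163.2 J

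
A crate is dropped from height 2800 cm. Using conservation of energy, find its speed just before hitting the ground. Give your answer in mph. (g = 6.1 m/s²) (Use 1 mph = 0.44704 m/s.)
Convert to SI: h = 28.0 m
mgh = ½mv² ⇒ v = √(2gh) = √(2·6.1·28.0) = 18.4824 m/s = 41.34 mph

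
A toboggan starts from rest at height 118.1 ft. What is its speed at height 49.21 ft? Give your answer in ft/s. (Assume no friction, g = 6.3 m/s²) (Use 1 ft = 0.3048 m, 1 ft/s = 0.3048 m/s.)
Convert to SI: h₁−h₂ = 20.9977 m
mgh₁ = mgh₂ + ½mv² ⇒ v = √(2g(h₁−h₂)) = √(2·6.3·20.9977) = 16.2656 m/s = 53.36 ft/s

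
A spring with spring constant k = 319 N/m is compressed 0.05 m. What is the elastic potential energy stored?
PE = ½kx² = ½(319)(0.05)² = 0.3988 J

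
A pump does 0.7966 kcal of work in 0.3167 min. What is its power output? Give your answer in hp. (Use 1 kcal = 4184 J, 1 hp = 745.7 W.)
Convert to SI: W = 3332.97 J, t = 19.002 s
P = W/t = 3332.97/19.002 = 175.401 W = 0.2352 hp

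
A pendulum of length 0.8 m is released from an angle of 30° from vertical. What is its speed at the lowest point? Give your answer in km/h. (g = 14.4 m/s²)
h = L(1 − cosθ) = 0.8(1 − cos30°) = 0.10718 m
v = √(2gh) = √(2·14.4·0.10718) = 1.75692 m/s = 6.325 km/h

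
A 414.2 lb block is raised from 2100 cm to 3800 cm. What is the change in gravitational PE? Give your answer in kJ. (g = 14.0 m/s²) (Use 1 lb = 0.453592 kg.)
Convert to SI: m = 187.878 kg, Δh = 17.0 m
ΔPE = mgΔh = (187.878)(14.0)(17.0) = 44714.9 J = 44.71 kJ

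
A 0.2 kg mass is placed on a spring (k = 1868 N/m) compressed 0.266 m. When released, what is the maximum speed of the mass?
½kx² = ½mv² ⇒ v = x√(k/m) = (0.266)√(1868/0.2) = 25.71 m/s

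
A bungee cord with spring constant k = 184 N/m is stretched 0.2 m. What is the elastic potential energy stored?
PE = ½kx² = ½(184)(0.2)² = 3.68 J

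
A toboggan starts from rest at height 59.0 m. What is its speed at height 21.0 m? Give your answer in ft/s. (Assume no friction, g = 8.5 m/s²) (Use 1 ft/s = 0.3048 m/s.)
mgh₁ = mgh₂ + ½mv² ⇒ v = √(2g(h₁−h₂)) = √(2·8.5·38.0) = 25.4165 m/s = 83.39 ft/s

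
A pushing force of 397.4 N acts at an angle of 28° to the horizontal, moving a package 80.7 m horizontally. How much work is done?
W = F·d·cosθ = (397.4)(80.7)cos(28°) = 28320 J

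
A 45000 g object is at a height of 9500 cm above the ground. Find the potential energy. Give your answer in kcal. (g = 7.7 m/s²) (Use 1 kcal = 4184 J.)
Convert to SI: m = 45.0 kg, h = 95.0 m
PE = mgh = (45.0)(7.7)(95.0) = 32917.5 J = 7.867 kcal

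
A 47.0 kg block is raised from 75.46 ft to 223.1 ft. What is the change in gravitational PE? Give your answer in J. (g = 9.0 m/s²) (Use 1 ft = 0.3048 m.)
Convert to SI: m = 47.0 kg, Δh = 45.0007 m
ΔPE = mgΔh = (47.0)(9.0)(45.0007) = 19040 J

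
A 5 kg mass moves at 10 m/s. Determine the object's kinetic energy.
KE = ½mv² = ½(5)(10)² = 250.0 J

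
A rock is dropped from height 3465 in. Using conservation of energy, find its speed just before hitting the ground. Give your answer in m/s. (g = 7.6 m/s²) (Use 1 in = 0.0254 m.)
Convert to SI: h = 88.011 m
mgh = ½mv² ⇒ v = √(2gh) = √(2·7.6·88.011) = 36.58 m/s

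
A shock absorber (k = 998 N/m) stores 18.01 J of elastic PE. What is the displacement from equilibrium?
x = √(2·PE/k) = √(2·18.01/998) = 0.19 m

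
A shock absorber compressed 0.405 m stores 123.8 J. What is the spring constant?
k = 2·PE/x² = 2·123.8/(0.405)² = 1510 N/m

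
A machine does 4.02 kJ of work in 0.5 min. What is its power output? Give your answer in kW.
Convert to SI: W = 4020.0 J, t = 30.0 s
P = W/t = 4020.0/30.0 = 134.0 W = 0.134 kW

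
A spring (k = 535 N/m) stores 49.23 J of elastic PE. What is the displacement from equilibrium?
x = √(2·PE/k) = √(2·49.23/535) = 0.429 m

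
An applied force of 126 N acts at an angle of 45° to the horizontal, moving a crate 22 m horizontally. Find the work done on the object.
W = F·d·cosθ = (126)(22)cos(45°) = 1960 J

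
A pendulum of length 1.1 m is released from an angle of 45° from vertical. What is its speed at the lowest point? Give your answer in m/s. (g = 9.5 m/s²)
h = L(1 − cosθ) = 1.1(1 − cos45°) = 0.322183 m
v = √(2gh) = √(2·9.5·0.322183) = 2.474 m/s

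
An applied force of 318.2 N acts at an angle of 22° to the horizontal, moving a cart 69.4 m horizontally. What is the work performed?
W = F·d·cosθ = (318.2)(69.4)cos(22°) = 20480 J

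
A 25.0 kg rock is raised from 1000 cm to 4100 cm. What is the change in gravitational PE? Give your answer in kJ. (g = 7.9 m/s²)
Convert to SI: m = 25.0 kg, Δh = 31.0 m
ΔPE = mgΔh = (25.0)(7.9)(31.0) = 6122.5 J = 6.123 kJ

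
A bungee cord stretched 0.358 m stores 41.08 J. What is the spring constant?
k = 2·PE/x² = 2·41.08/(0.358)² = 641.1 N/m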